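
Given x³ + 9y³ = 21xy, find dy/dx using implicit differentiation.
Differentiate the relation implicitly: treat y = y(x) and apply the chain rule, so every y-derivative picks up a y' = dy/dx factor.

With everything moved to the left-hand side, differentiate term by term:
  d/dx[x^3] = 3x^2
  d/dx[-21xy] = -21x·y' - 21y
  d/dx[9y^3] = 27y^2·y'

Separating the contributions that come from x directly and those that come through y:
  without y':      3x^2 - 21y
  multiplying y':  -21x + 27y^2

so (3x^2 - 21y) + (-21x + 27y^2)·y' = 0, and therefore
  dy/dx = -(3x^2 - 21y)/(-21x + 27y^2) = (x^2 - 7y)/(7x - 9y^2)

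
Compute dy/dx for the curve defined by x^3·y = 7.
Differentiate both sides with respect to x, treating y as y(x). By the chain rule, any term containing y contributes a factor of y' = dy/dx when we differentiate it.

Move every term to one side and write the relation as F(x, y) = 0. Term by term,
  d/dx[x^3y] = x^3·y' + 3x^2y
  d/dx[-7] = 0

The pieces without y' make up ∂F/∂x and the coefficient of y' is ∂F/∂y:
  ∂F/∂x = 3x^2y,
  ∂F/∂y = x^3.

Since d/dx[F] = ∂F/∂x + (∂F/∂y)·y' = 0, solve for y':
  (∂F/∂y)·y' = -∂F/∂x
  dy/dx = -(∂F/∂x)/(∂F/∂y) = -(3x^2y)/(x^3) = -3y/x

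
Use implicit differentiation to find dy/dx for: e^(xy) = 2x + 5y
Differentiate the relation implicitly: treat y = y(x) and apply the chain rule, so every y-derivative picks up a y' = dy/dx factor.

With everything moved to the left-hand side, differentiate term by term:
  d/dx[-2x] = -2
  d/dx[-5y] = -5·y'
  d/dx[e^(xy)] = (x·y' + y)·e^(xy)

Separating the contributions that come from x directly and those that come through y:
  without y':      y·e^(xy) - 2
  multiplying y':  x·e^(xy) - 5

so (y·e^(xy) - 2) + (x·e^(xy) - 5)·y' = 0, and therefore
  dy/dx = -(y·e^(xy) - 2)/(x·e^(xy) - 5) = (-y·e^(xy) + 2)/(x·e^(xy) - 5)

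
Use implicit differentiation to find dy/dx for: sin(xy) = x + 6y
Differentiate the relation implicitly: treat y = y(x) and apply the chain rule, so every y-derivative picks up a y' = dy/dx factor.

With everything moved to the left-hand side, differentiate term by term:
  d/dx[-x] = -1
  d/dx[-6y] = -6·y'
  d/dx[sin(xy)] = (x·y' + y)·cos(xy)

Separating the contributions that come from x directly and those that come through y:
  without y':      y·cos(xy) - 1
  multiplying y':  x·cos(xy) - 6

so (y·cos(xy) - 1) + (x·cos(xy) - 6)·y' = 0, and therefore
  dy/dx = -(y·cos(xy) - 1)/(x·cos(xy) - 6) = (-y·cos(xy) + 1)/(x·cos(xy) - 6)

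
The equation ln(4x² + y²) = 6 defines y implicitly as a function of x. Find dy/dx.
Apply d/dx to both sides, remembering that y depends on x. Each occurrence of y therefore brings in a y' = dy/dx via the chain rule.

With F(x, y) equal to the left-hand side minus the right, differentiate F term by term:
  d/dx[ln(4x^2 + y^2)] = (8x + 2y·y')/(4x^2 + y^2)
  d/dx[-6] = 0
Adding these up, d/dx[F] = 0 becomes
  (8x/(4x^2 + y^2)) + (2y/(4x^2 + y^2))·y' = 0,
so isolating y',
  dy/dx = -(8x/(4x^2 + y^2))/(2y/(4x^2 + y^2)) = -4x/y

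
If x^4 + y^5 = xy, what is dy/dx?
Apply d/dx to both sides, remembering that y depends on x. Each occurrence of y therefore brings in a y' = dy/dx via the chain rule.

With F(x, y) equal to the left-hand side minus the right, differentiate F term by term:
  d/dx[x^4] = 4x^3
  d/dx[-xy] = -x·y' - y
  d/dx[y^5] = 5y^4·y'
Adding these up, d/dx[F] = 0 becomes
  (4x^3 - y) + (-x + 5y^4)·y' = 0,
so isolating y',
  dy/dx = -(4x^3 - y)/(-x + 5y^4) = (4x^3 - y)/(x - 5y^4)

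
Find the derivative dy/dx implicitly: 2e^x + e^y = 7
Apply d/dx to both sides, remembering that y depends on x. Each occurrence of y therefore brings in a y' = dy/dx via the chain rule.

With F(x, y) equal to the left-hand side minus the right, differentiate F term by term:
  d/dx[2e^(x)] = 2e^(x)
  d/dx[e^(y)] = y'·e^(y)
  d/dx[-7] = 0
Adding these up, d/dx[F] = 0 becomes
  (2e^(x)) + (e^(y))·y' = 0,
so isolating y',
  dy/dx = -(2e^(x))/(e^(y)) = -2e^(x - y)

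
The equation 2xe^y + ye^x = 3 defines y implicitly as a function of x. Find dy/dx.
Differentiate both sides with respect to x, treating y as y(x). By the chain rule, any term containing y contributes a factor of y' = dy/dx when we differentiate it.

Move every term to one side and write the relation as F(x, y) = 0. Term by term,
  d/dx[2x·e^(y)] = 2x·y'·e^(y) + 2e^(y)
  d/dx[y·e^(x)] = y·e^(x) + y'·e^(x)
  d/dx[-3] = 0

The pieces without y' make up ∂F/∂x and the coefficient of y' is ∂F/∂y:
  ∂F/∂x = y·e^(x) + 2e^(y),
  ∂F/∂y = 2x·e^(y) + e^(x).

Since d/dx[F] = ∂F/∂x + (∂F/∂y)·y' = 0, solve for y':
  (∂F/∂y)·y' = -∂F/∂x
  dy/dx = -(∂F/∂x)/(∂F/∂y) = -(y·e^(x) + 2e^(y))/(2x·e^(y) + e^(x)) = (-y·e^(x) - 2e^(y))/(2x·e^(y) + e^(x))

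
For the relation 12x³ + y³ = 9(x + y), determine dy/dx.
Differentiate both sides with respect to x, treating y as y(x). By the chain rule, any term containing y contributes a factor of y' = dy/dx when we differentiate it.

Move every term to one side and write the relation as F(x, y) = 0. Term by term,
  d/dx[12x^3] = 36x^2
  d/dx[-9x] = -9
  d/dx[y^3] = 3y^2·y'
  d/dx[-9y] = -9·y'

The pieces without y' make up ∂F/∂x and the coefficient of y' is ∂F/∂y:
  ∂F/∂x = 36x^2 - 9,
  ∂F/∂y = 3y^2 - 9.

Since d/dx[F] = ∂F/∂x + (∂F/∂y)·y' = 0, solve for y':
  (∂F/∂y)·y' = -∂F/∂x
  dy/dx = -(∂F/∂x)/(∂F/∂y) = -(36x^2 - 9)/(3y^2 - 9) = 3(1 - 4x^2)/(y^2 - 3)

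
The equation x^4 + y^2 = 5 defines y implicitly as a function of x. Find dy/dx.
Differentiate the relation implicitly: treat y = y(x) and apply the chain rule, so every y-derivative picks up a y' = dy/dx factor.

With everything moved to the left-hand side, differentiate term by term:
  d/dx[x^4] = 4x^3
  d/dx[y^2] = 2y·y'
  d/dx[-5] = 0

Separating the contributions that come from x directly and those that come through y:
  without y':      4x^3
  multiplying y':  2y

so (4x^3) + (2y)·y' = 0, and therefore
  dy/dx = -(4x^3)/(2y) = -2x^3/y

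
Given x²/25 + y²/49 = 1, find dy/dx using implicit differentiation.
Differentiate the relation implicitly: treat y = y(x) and apply the chain rule, so every y-derivative picks up a y' = dy/dx factor.

With everything moved to the left-hand side, differentiate term by term:
  d/dx[x^2/25] = 2x/25
  d/dx[y^2/49] = 2y·y'/49
  d/dx[-1] = 0

Separating the contributions that come from x directly and those that come through y:
  without y':      2x/25
  multiplying y':  2y/49

so (2x/25) + (2y/49)·y' = 0, and therefore
  dy/dx = -(2x/25)/(2y/49) = -49x/(25y)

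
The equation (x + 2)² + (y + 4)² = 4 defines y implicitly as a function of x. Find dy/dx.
Apply d/dx to both sides, remembering that y depends on x. Each occurrence of y therefore brings in a y' = dy/dx via the chain rule.

With F(x, y) equal to the left-hand side minus the right, differentiate F term by term:
  d/dx[(x + 2)^2] = 2x + 4
  d/dx[(y + 4)^2] = 2·y'(y + 4)
  d/dx[-4] = 0
Adding these up, d/dx[F] = 0 becomes
  (2x + 4) + (2y + 8)·y' = 0,
so isolating y',
  dy/dx = -(2x + 4)/(2y + 8) = (-x - 2)/(y + 4)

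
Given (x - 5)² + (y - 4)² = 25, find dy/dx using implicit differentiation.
Differentiate the relation implicitly: treat y = y(x) and apply the chain rule, so every y-derivative picks up a y' = dy/dx factor.

With everything moved to the left-hand side, differentiate term by term:
  d/dx[(x - 5)^2] = 2x - 10
  d/dx[(y - 4)^2] = 2·y'(y - 4)
  d/dx[-25] = 0

Separating the contributions that come from x directly and those that come through y:
  without y':      2x - 10
  multiplying y':  2y - 8

so (2x - 10) + (2y - 8)·y' = 0, and therefore
  dy/dx = -(2x - 10)/(2y - 8) = (5 - x)/(y - 4)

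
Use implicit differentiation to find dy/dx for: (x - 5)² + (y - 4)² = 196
Apply d/dx to both sides, remembering that y depends on x. Each occurrence of y therefore brings in a y' = dy/dx via the chain rule.

With F(x, y) equal to the left-hand side minus the right, differentiate F term by term:
  d/dx[(x - 5)^2] = 2x - 10
  d/dx[(y - 4)^2] = 2·y'(y - 4)
  d/dx[-196] = 0
Adding these up, d/dx[F] = 0 becomes
  (2x - 10) + (2y - 8)·y' = 0,
so isolating y',
  dy/dx = -(2x - 10)/(2y - 8) = (5 - x)/(y - 4)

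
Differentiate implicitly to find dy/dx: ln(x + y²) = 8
Apply d/dx to both sides, remembering that y depends on x. Each occurrence of y therefore brings in a y' = dy/dx via the chain rule.

With F(x, y) equal to the left-hand side minus the right, differentiate F term by term:
  d/dx[ln(x + y^2)] = (2y·y' + 1)/(x + y^2)
  d/dx[-8] = 0
Adding these up, d/dx[F] = 0 becomes
  (1/(x + y^2)) + (2y/(x + y^2))·y' = 0,
so isolating y',
  dy/dx = -(1/(x + y^2))/(2y/(x + y^2)) = -1/(2y)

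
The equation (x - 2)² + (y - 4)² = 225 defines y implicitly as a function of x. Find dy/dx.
Differentiate the relation implicitly: treat y = y(x) and apply the chain rule, so every y-derivative picks up a y' = dy/dx factor.

With everything moved to the left-hand side, differentiate term by term:
  d/dx[(x - 2)^2] = 2x - 4
  d/dx[(y - 4)^2] = 2·y'(y - 4)
  d/dx[-225] = 0

Separating the contributions that come from x directly and those that come through y:
  without y':      2x - 4
  multiplying y':  2y - 8

so (2x - 4) + (2y - 8)·y' = 0, and therefore
  dy/dx = -(2x - 4)/(2y - 8) = (2 - x)/(y - 4)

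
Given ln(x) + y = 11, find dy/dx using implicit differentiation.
Differentiate both sides with respect to x, treating y as y(x). By the chain rule, any term containing y contributes a factor of y' = dy/dx when we differentiate it.

Move every term to one side and write the relation as F(x, y) = 0. Term by term,
  d/dx[y] = y'
  d/dx[ln(x)] = 1/x
  d/dx[-11] = 0

The pieces without y' make up ∂F/∂x and the coefficient of y' is ∂F/∂y:
  ∂F/∂x = 1/x,
  ∂F/∂y = 1.

Since d/dx[F] = ∂F/∂x + (∂F/∂y)·y' = 0, solve for y':
  (∂F/∂y)·y' = -∂F/∂x
  dy/dx = -(∂F/∂x)/(∂F/∂y) = -(1/x)/(1) = -1/x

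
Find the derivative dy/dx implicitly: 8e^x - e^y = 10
Apply d/dx to both sides, remembering that y depends on x. Each occurrence of y therefore brings in a y' = dy/dx via the chain rule.

With F(x, y) equal to the left-hand side minus the right, differentiate F term by term:
  d/dx[8e^(x)] = 8e^(x)
  d/dx[-e^(y)] = -y'·e^(y)
  d/dx[-10] = 0
Adding these up, d/dx[F] = 0 becomes
  (8e^(x)) + (-e^(y))·y' = 0,
so isolating y',
  dy/dx = -(8e^(x))/(-e^(y)) = 8e^(x - y)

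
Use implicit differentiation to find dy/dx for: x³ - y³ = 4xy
Differentiate the relation implicitly: treat y = y(x) and apply the chain rule, so every y-derivative picks up a y' = dy/dx factor.

With everything moved to the left-hand side, differentiate term by term:
  d/dx[x^3] = 3x^2
  d/dx[-4xy] = -4x·y' - 4y
  d/dx[-y^3] = -3y^2·y'

Separating the contributions that come from x directly and those that come through y:
  without y':      3x^2 - 4y
  multiplying y':  -4x - 3y^2

so (3x^2 - 4y) + (-4x - 3y^2)·y' = 0, and therefore
  dy/dx = -(3x^2 - 4y)/(-4x - 3y^2) = (3x^2 - 4y)/(4x + 3y^2)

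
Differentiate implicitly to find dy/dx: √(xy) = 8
Differentiate both sides with respect to x, treating y as y(x). By the chain rule, any term containing y contributes a factor of y' = dy/dx when we differentiate it.

Move every term to one side and write the relation as F(x, y) = 0. Term by term,
  d/dx[√(xy)] = √(xy)(x·y'/2 + y/2)/(xy)
  d/dx[-8] = 0

The pieces without y' make up ∂F/∂x and the coefficient of y' is ∂F/∂y:
  ∂F/∂x = √(xy)/(2x),
  ∂F/∂y = √(xy)/(2y).

Since d/dx[F] = ∂F/∂x + (∂F/∂y)·y' = 0, solve for y':
  (∂F/∂y)·y' = -∂F/∂x
  dy/dx = -(∂F/∂x)/(∂F/∂y) = -(√(xy)/(2x))/(√(xy)/(2y)) = -y/x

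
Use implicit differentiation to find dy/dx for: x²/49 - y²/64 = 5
Apply d/dx to both sides, remembering that y depends on x. Each occurrence of y therefore brings in a y' = dy/dx via the chain rule.

With F(x, y) equal to the left-hand side minus the right, differentiate F term by term:
  d/dx[x^2/49] = 2x/49
  d/dx[-y^2/64] = -y·y'/32
  d/dx[-5] = 0
Adding these up, d/dx[F] = 0 becomes
  (2x/49) + (-y/32)·y' = 0,
so isolating y',
  dy/dx = -(2x/49)/(-y/32) = 64x/(49y)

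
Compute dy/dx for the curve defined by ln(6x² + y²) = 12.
Differentiate the relation implicitly: treat y = y(x) and apply the chain rule, so every y-derivative picks up a y' = dy/dx factor.

With everything moved to the left-hand side, differentiate term by term:
  d/dx[ln(6x^2 + y^2)] = (12x + 2y·y')/(6x^2 + y^2)
  d/dx[-12] = 0

Separating the contributions that come from x directly and those that come through y:
  without y':      12x/(6x^2 + y^2)
  multiplying y':  2y/(6x^2 + y^2)

so (12x/(6x^2 + y^2)) + (2y/(6x^2 + y^2))·y' = 0, and therefore
  dy/dx = -(12x/(6x^2 + y^2))/(2y/(6x^2 + y^2)) = -6x/y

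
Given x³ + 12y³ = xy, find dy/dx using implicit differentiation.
Differentiate the relation implicitly: treat y = y(x) and apply the chain rule, so every y-derivative picks up a y' = dy/dx factor.

With everything moved to the left-hand side, differentiate term by term:
  d/dx[x^3] = 3x^2
  d/dx[-xy] = -x·y' - y
  d/dx[12y^3] = 36y^2·y'

Separating the contributions that come from x directly and those that come through y:
  without y':      3x^2 - y
  multiplying y':  -x + 36y^2

so (3x^2 - y) + (-x + 36y^2)·y' = 0, and therefore
  dy/dx = -(3x^2 - y)/(-x + 36y^2) = (3x^2 - y)/(x - 36y^2)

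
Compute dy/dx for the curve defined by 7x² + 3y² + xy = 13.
Differentiate the relation implicitly: treat y = y(x) and apply the chain rule, so every y-derivative picks up a y' = dy/dx factor.

With everything moved to the left-hand side, differentiate term by term:
  d/dx[7x^2] = 14x
  d/dx[xy] = x·y' + y
  d/dx[3y^2] = 6y·y'
  d/dx[-13] = 0

Separating the contributions that come from x directly and those that come through y:
  without y':      14x + y
  multiplying y':  x + 6y

so (14x + y) + (x + 6y)·y' = 0, and therefore
  dy/dx = -(14x + y)/(x + 6y) = (-14x - y)/(x + 6y)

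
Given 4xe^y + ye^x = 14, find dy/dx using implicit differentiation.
Differentiate the relation implicitly: treat y = y(x) and apply the chain rule, so every y-derivative picks up a y' = dy/dx factor.

With everything moved to the left-hand side, differentiate term by term:
  d/dx[4x·e^(y)] = 4x·y'·e^(y) + 4e^(y)
  d/dx[y·e^(x)] = y·e^(x) + y'·e^(x)
  d/dx[-14] = 0

Separating the contributions that come from x directly and those that come through y:
  without y':      y·e^(x) + 4e^(y)
  multiplying y':  4x·e^(y) + e^(x)

so (y·e^(x) + 4e^(y)) + (4x·e^(y) + e^(x))·y' = 0, and therefore
  dy/dx = -(y·e^(x) + 4e^(y))/(4x·e^(y) + e^(x)) = (-y·e^(x) - 4e^(y))/(4x·e^(y) + e^(x))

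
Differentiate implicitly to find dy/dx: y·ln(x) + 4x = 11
Differentiate both sides with respect to x, treating y as y(x). By the chain rule, any term containing y contributes a factor of y' = dy/dx when we differentiate it.

Move every term to one side and write the relation as F(x, y) = 0. Term by term,
  d/dx[4x] = 4
  d/dx[y·ln(x)] = y'·ln(x) + y/x
  d/dx[-11] = 0

The pieces without y' make up ∂F/∂x and the coefficient of y' is ∂F/∂y:
  ∂F/∂x = 4 + y/x,
  ∂F/∂y = ln(x).

Since d/dx[F] = ∂F/∂x + (∂F/∂y)·y' = 0, solve for y':
  (∂F/∂y)·y' = -∂F/∂x
  dy/dx = -(∂F/∂x)/(∂F/∂y) = -(4 + y/x)/(ln(x))
        = -((4x + y)/x)/(ln(x)) = (-4x - y)/(x·ln(x))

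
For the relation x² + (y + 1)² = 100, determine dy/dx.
Take d/dx of both sides. Since y is implicitly a function of x, the chain rule attaches a y' = dy/dx factor whenever we differentiate through y.

Set F(x, y) = (left side) − (right side), so the curve is F = 0. Differentiating each term of F:
  d/dx[x^2] = 2x
  d/dx[(y + 1)^2] = 2·y'(y + 1)
  d/dx[-100] = 0

Collecting, the y'-free part is the partial derivative in x and the y' coefficient is the partial derivative in y:
  ∂F/∂x = 2x
  ∂F/∂y = 2y + 2

so d/dx[F(x, y(x))] = ∂F/∂x + (∂F/∂y)·y' = 0. Rearranging,
  dy/dx = -(∂F/∂x)/(∂F/∂y) = -(2x)/(2y + 2) = -x/(y + 1)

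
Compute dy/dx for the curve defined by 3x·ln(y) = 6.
Differentiate the relation implicitly: treat y = y(x) and apply the chain rule, so every y-derivative picks up a y' = dy/dx factor.

With everything moved to the left-hand side, differentiate term by term:
  d/dx[3x·ln(y)] = 3x·y'/y + 3ln(y)
  d/dx[-6] = 0

Separating the contributions that come from x directly and those that come through y:
  without y':      3ln(y)
  multiplying y':  3x/y

so (3ln(y)) + (3x/y)·y' = 0, and therefore
  dy/dx = -(3ln(y))/(3x/y) = -y·ln(y)/x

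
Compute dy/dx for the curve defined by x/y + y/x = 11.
Differentiate both sides with respect to x, treating y as y(x). By the chain rule, any term containing y contributes a factor of y' = dy/dx when we differentiate it.

Move every term to one side and write the relation as F(x, y) = 0. Term by term,
  d/dx[x/y] = -x·y'/y^2 + 1/y
  d/dx[y/x] = y'/x - y/x^2
  d/dx[-11] = 0

The pieces without y' make up ∂F/∂x and the coefficient of y' is ∂F/∂y:
  ∂F/∂x = 1/y - y/x^2,
  ∂F/∂y = -x/y^2 + 1/x.

Since d/dx[F] = ∂F/∂x + (∂F/∂y)·y' = 0, solve for y':
  (∂F/∂y)·y' = -∂F/∂x
  dy/dx = -(∂F/∂x)/(∂F/∂y) = -(1/y - y/x^2)/(-x/y^2 + 1/x)
        = -((x - y)(x + y)/(x^2y))/(-(x - y)(x + y)/(xy^2)) = y/x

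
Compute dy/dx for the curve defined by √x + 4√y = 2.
Differentiate both sides with respect to x, treating y as y(x). By the chain rule, any term containing y contributes a factor of y' = dy/dx when we differentiate it.

Move every term to one side and write the relation as F(x, y) = 0. Term by term,
  d/dx[√(x)] = 1/(2√(x))
  d/dx[4√(y)] = 2·y'/√(y)
  d/dx[-2] = 0

The pieces without y' make up ∂F/∂x and the coefficient of y' is ∂F/∂y:
  ∂F/∂x = 1/(2√(x)),
  ∂F/∂y = 2/√(y).

Since d/dx[F] = ∂F/∂x + (∂F/∂y)·y' = 0, solve for y':
  (∂F/∂y)·y' = -∂F/∂x
  dy/dx = -(∂F/∂x)/(∂F/∂y) = -(1/(2√(x)))/(2/√(y)) = -√(y)/(4√(x))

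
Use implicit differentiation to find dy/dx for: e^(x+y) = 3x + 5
Take d/dx of both sides. Since y is implicitly a function of x, the chain rule attaches a y' = dy/dx factor whenever we differentiate through y.

Set F(x, y) = (left side) − (right side), so the curve is F = 0. Differentiating each term of F:
  d/dx[-3x] = -3
  d/dx[e^(x + y)] = (y' + 1)·e^(x + y)
  d/dx[-5] = 0

Collecting, the y'-free part is the partial derivative in x and the y' coefficient is the partial derivative in y:
  ∂F/∂x = e^(x + y) - 3
  ∂F/∂y = e^(x + y)

so d/dx[F(x, y(x))] = ∂F/∂x + (∂F/∂y)·y' = 0. Rearranging,
  dy/dx = -(∂F/∂x)/(∂F/∂y) = -(e^(x + y) - 3)/(e^(x + y)) = 3e^(-x - y) - 1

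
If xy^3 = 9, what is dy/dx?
Differentiate the relation implicitly: treat y = y(x) and apply the chain rule, so every y-derivative picks up a y' = dy/dx factor.

With everything moved to the left-hand side, differentiate term by term:
  d/dx[xy^3] = 3xy^2·y' + y^3
  d/dx[-9] = 0

Separating the contributions that come from x directly and those that come through y:
  without y':      y^3
  multiplying y':  3xy^2

so (y^3) + (3xy^2)·y' = 0, and therefore
  dy/dx = -(y^3)/(3xy^2) = -y/(3x)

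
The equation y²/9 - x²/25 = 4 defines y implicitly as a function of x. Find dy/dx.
Take d/dx of both sides. Since y is implicitly a function of x, the chain rule attaches a y' = dy/dx factor whenever we differentiate through y.

Set F(x, y) = (left side) − (right side), so the curve is F = 0. Differentiating each term of F:
  d/dx[-x^2/25] = -2x/25
  d/dx[y^2/9] = 2y·y'/9
  d/dx[-4] = 0

Collecting, the y'-free part is the partial derivative in x and the y' coefficient is the partial derivative in y:
  ∂F/∂x = -2x/25
  ∂F/∂y = 2y/9

so d/dx[F(x, y(x))] = ∂F/∂x + (∂F/∂y)·y' = 0. Rearranging,
  dy/dx = -(∂F/∂x)/(∂F/∂y) = -(-2x/25)/(2y/9) = 9x/(25y)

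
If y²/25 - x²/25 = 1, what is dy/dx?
Apply d/dx to both sides, remembering that y depends on x. Each occurrence of y therefore brings in a y' = dy/dx via the chain rule.

With F(x, y) equal to the left-hand side minus the right, differentiate F term by term:
  d/dx[-x^2/25] = -2x/25
  d/dx[y^2/25] = 2y·y'/25
  d/dx[-1] = 0
Adding these up, d/dx[F] = 0 becomes
  (-2x/25) + (2y/25)·y' = 0,
so isolating y',
  dy/dx = -(-2x/25)/(2y/25) = x/y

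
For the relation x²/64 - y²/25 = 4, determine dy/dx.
Differentiate the relation implicitly: treat y = y(x) and apply the chain rule, so every y-derivative picks up a y' = dy/dx factor.

With everything moved to the left-hand side, differentiate term by term:
  d/dx[x^2/64] = x/32
  d/dx[-y^2/25] = -2y·y'/25
  d/dx[-4] = 0

Separating the contributions that come from x directly and those that come through y:
  without y':      x/32
  multiplying y':  -2y/25

so (x/32) + (-2y/25)·y' = 0, and therefore
  dy/dx = -(x/32)/(-2y/25) = 25x/(64y)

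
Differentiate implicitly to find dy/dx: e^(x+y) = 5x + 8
Differentiate the relation implicitly: treat y = y(x) and apply the chain rule, so every y-derivative picks up a y' = dy/dx factor.

With everything moved to the left-hand side, differentiate term by term:
  d/dx[-5x] = -5
  d/dx[e^(x + y)] = (y' + 1)·e^(x + y)
  d/dx[-8] = 0

Separating the contributions that come from x directly and those that come through y:
  without y':      e^(x + y) - 5
  multiplying y':  e^(x + y)

so (e^(x + y) - 5) + (e^(x + y))·y' = 0, and therefore
  dy/dx = -(e^(x + y) - 5)/(e^(x + y)) = 5e^(-x - y) - 1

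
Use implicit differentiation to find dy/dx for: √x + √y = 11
Take d/dx of both sides. Since y is implicitly a function of x, the chain rule attaches a y' = dy/dx factor whenever we differentiate through y.

Set F(x, y) = (left side) − (right side), so the curve is F = 0. Differentiating each term of F:
  d/dx[√(x)] = 1/(2√(x))
  d/dx[√(y)] = y'/(2√(y))
  d/dx[-11] = 0

Collecting, the y'-free part is the partial derivative in x and the y' coefficient is the partial derivative in y:
  ∂F/∂x = 1/(2√(x))
  ∂F/∂y = 1/(2√(y))

so d/dx[F(x, y(x))] = ∂F/∂x + (∂F/∂y)·y' = 0. Rearranging,
  dy/dx = -(∂F/∂x)/(∂F/∂y) = -(1/(2√(x)))/(1/(2√(y))) = -√(y)/√(x)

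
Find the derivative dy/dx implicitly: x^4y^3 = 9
Differentiate the relation implicitly: treat y = y(x) and apply the chain rule, so every y-derivative picks up a y' = dy/dx factor.

With everything moved to the left-hand side, differentiate term by term:
  d/dx[x^4y^3] = 3x^4y^2·y' + 4x^3y^3
  d/dx[-9] = 0

Separating the contributions that come from x directly and those that come through y:
  without y':      4x^3y^3
  multiplying y':  3x^4y^2

so (4x^3y^3) + (3x^4y^2)·y' = 0, and therefore
  dy/dx = -(4x^3y^3)/(3x^4y^2) = -4y/(3x)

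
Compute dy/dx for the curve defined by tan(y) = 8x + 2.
Apply d/dx to both sides, remembering that y depends on x. Each occurrence of y therefore brings in a y' = dy/dx via the chain rule.

With F(x, y) equal to the left-hand side minus the right, differentiate F term by term:
  d/dx[-8x] = -8
  d/dx[tan(y)] = y'(tan(y)^2 + 1)
  d/dx[-2] = 0
Adding these up, d/dx[F] = 0 becomes
  (-8) + (tan(y)^2 + 1)·y' = 0,
so isolating y',
  dy/dx = -(-8)/(tan(y)^2 + 1) = 8cos(y)^2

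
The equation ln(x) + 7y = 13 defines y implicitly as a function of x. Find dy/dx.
Take d/dx of both sides. Since y is implicitly a function of x, the chain rule attaches a y' = dy/dx factor whenever we differentiate through y.

Set F(x, y) = (left side) − (right side), so the curve is F = 0. Differentiating each term of F:
  d/dx[7y] = 7·y'
  d/dx[ln(x)] = 1/x
  d/dx[-13] = 0

Collecting, the y'-free part is the partial derivative in x and the y' coefficient is the partial derivative in y:
  ∂F/∂x = 1/x
  ∂F/∂y = 7

so d/dx[F(x, y(x))] = ∂F/∂x + (∂F/∂y)·y' = 0. Rearranging,
  dy/dx = -(∂F/∂x)/(∂F/∂y) = -(1/x)/(7) = -1/(7x)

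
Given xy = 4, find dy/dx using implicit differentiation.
Take d/dx of both sides. Since y is implicitly a function of x, the chain rule attaches a y' = dy/dx factor whenever we differentiate through y.

Set F(x, y) = (left side) − (right side), so the curve is F = 0. Differentiating each term of F:
  d/dx[xy] = x·y' + y
  d/dx[-4] = 0

Collecting, the y'-free part is the partial derivative in x and the y' coefficient is the partial derivative in y:
  ∂F/∂x = y
  ∂F/∂y = x

so d/dx[F(x, y(x))] = ∂F/∂x + (∂F/∂y)·y' = 0. Rearranging,
  dy/dx = -(∂F/∂x)/(∂F/∂y) = -(y)/(x) = -y/x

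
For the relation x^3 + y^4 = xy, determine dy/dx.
Take d/dx of both sides. Since y is implicitly a function of x, the chain rule attaches a y' = dy/dx factor whenever we differentiate through y.

Set F(x, y) = (left side) − (right side), so the curve is F = 0. Differentiating each term of F:
  d/dx[x^3] = 3x^2
  d/dx[-xy] = -x·y' - y
  d/dx[y^4] = 4y^3·y'

Collecting, the y'-free part is the partial derivative in x and the y' coefficient is the partial derivative in y:
  ∂F/∂x = 3x^2 - y
  ∂F/∂y = -x + 4y^3

so d/dx[F(x, y(x))] = ∂F/∂x + (∂F/∂y)·y' = 0. Rearranging,
  dy/dx = -(∂F/∂x)/(∂F/∂y) = -(3x^2 - y)/(-x + 4y^3) = (3x^2 - y)/(x - 4y^3)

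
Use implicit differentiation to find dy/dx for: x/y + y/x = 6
Apply d/dx to both sides, remembering that y depends on x. Each occurrence of y therefore brings in a y' = dy/dx via the chain rule.

With F(x, y) equal to the left-hand side minus the right, differentiate F term by term:
  d/dx[x/y] = -x·y'/y^2 + 1/y
  d/dx[y/x] = y'/x - y/x^2
  d/dx[-6] = 0
Adding these up, d/dx[F] = 0 becomes
  (1/y - y/x^2) + (-x/y^2 + 1/x)·y' = 0,
so isolating y',
  dy/dx = -(1/y - y/x^2)/(-x/y^2 + 1/x)
        = -((x - y)(x + y)/(x^2y))/(-(x - y)(x + y)/(xy^2)) = y/x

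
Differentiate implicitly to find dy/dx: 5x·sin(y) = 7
Apply d/dx to both sides, remembering that y depends on x. Each occurrence of y therefore brings in a y' = dy/dx via the chain rule.

With F(x, y) equal to the left-hand side minus the right, differentiate F term by term:
  d/dx[5x·sin(y)] = 5x·y'·cos(y) + 5sin(y)
  d/dx[-7] = 0
Adding these up, d/dx[F] = 0 becomes
  (5sin(y)) + (5x·cos(y))·y' = 0,
so isolating y',
  dy/dx = -(5sin(y))/(5x·cos(y)) = -tan(y)/x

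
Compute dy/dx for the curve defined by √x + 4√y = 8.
Differentiate both sides with respect to x, treating y as y(x). By the chain rule, any term containing y contributes a factor of y' = dy/dx when we differentiate it.

Move every term to one side and write the relation as F(x, y) = 0. Term by term,
  d/dx[√(x)] = 1/(2√(x))
  d/dx[4√(y)] = 2·y'/√(y)
  d/dx[-8] = 0

The pieces without y' make up ∂F/∂x and the coefficient of y' is ∂F/∂y:
  ∂F/∂x = 1/(2√(x)),
  ∂F/∂y = 2/√(y).

Since d/dx[F] = ∂F/∂x + (∂F/∂y)·y' = 0, solve for y':
  (∂F/∂y)·y' = -∂F/∂x
  dy/dx = -(∂F/∂x)/(∂F/∂y) = -(1/(2√(x)))/(2/√(y)) = -√(y)/(4√(x))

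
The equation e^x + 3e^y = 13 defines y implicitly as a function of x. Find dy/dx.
Apply d/dx to both sides, remembering that y depends on x. Each occurrence of y therefore brings in a y' = dy/dx via the chain rule.

With F(x, y) equal to the left-hand side minus the right, differentiate F term by term:
  d/dx[e^(x)] = e^(x)
  d/dx[3e^(y)] = 3·y'·e^(y)
  d/dx[-13] = 0
Adding these up, d/dx[F] = 0 becomes
  (e^(x)) + (3e^(y))·y' = 0,
so isolating y',
  dy/dx = -(e^(x))/(3e^(y)) = -e^(x - y)/3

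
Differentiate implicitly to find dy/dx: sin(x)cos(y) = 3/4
Differentiate the relation implicitly: treat y = y(x) and apply the chain rule, so every y-derivative picks up a y' = dy/dx factor.

With everything moved to the left-hand side, differentiate term by term:
  d/dx[sin(x)·cos(y)] = -y'·sin(x)·sin(y) + cos(x)·cos(y)
  d/dx[-3/4] = 0

Separating the contributions that come from x directly and those that come through y:
  without y':      cos(x)·cos(y)
  multiplying y':  -sin(x)·sin(y)

so (cos(x)·cos(y)) + (-sin(x)·sin(y))·y' = 0, and therefore
  dy/dx = -(cos(x)·cos(y))/(-sin(x)·sin(y)) = 1/(tan(x)·tan(y))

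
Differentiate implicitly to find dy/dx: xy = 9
Differentiate the relation implicitly: treat y = y(x) and apply the chain rule, so every y-derivative picks up a y' = dy/dx factor.

With everything moved to the left-hand side, differentiate term by term:
  d/dx[xy] = x·y' + y
  d/dx[-9] = 0

Separating the contributions that come from x directly and those that come through y:
  without y':      y
  multiplying y':  x

so (y) + (x)·y' = 0, and therefore
  dy/dx = -(y)/(x) = -y/x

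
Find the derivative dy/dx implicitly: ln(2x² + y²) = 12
Apply d/dx to both sides, remembering that y depends on x. Each occurrence of y therefore brings in a y' = dy/dx via the chain rule.

With F(x, y) equal to the left-hand side minus the right, differentiate F term by term:
  d/dx[ln(2x^2 + y^2)] = (4x + 2y·y')/(2x^2 + y^2)
  d/dx[-12] = 0
Adding these up, d/dx[F] = 0 becomes
  (4x/(2x^2 + y^2)) + (2y/(2x^2 + y^2))·y' = 0,
so isolating y',
  dy/dx = -(4x/(2x^2 + y^2))/(2y/(2x^2 + y^2)) = -2x/y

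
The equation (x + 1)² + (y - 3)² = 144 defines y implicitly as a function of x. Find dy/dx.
Apply d/dx to both sides, remembering that y depends on x. Each occurrence of y therefore brings in a y' = dy/dx via the chain rule.

With F(x, y) equal to the left-hand side minus the right, differentiate F term by term:
  d/dx[(x + 1)^2] = 2x + 2
  d/dx[(y - 3)^2] = 2·y'(y - 3)
  d/dx[-144] = 0
Adding these up, d/dx[F] = 0 becomes
  (2x + 2) + (2y - 6)·y' = 0,
so isolating y',
  dy/dx = -(2x + 2)/(2y - 6) = (-x - 1)/(y - 3)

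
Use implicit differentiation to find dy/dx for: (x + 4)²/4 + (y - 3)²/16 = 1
Differentiate the relation implicitly: treat y = y(x) and apply the chain rule, so every y-derivative picks up a y' = dy/dx factor.

With everything moved to the left-hand side, differentiate term by term:
  d/dx[(x + 4)^2/4] = x/2 + 2
  d/dx[(y - 3)^2/16] = y'(y - 3)/8
  d/dx[-1] = 0

Separating the contributions that come from x directly and those that come through y:
  without y':      x/2 + 2
  multiplying y':  y/8 - 3/8

so (x/2 + 2) + (y/8 - 3/8)·y' = 0, and therefore
  dy/dx = -(x/2 + 2)/(y/8 - 3/8)
        = -((x + 4)/2)/((y - 3)/8) = 4(-x - 4)/(y - 3)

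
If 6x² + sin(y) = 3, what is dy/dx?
Differentiate both sides with respect to x, treating y as y(x). By the chain rule, any term containing y contributes a factor of y' = dy/dx when we differentiate it.

Move every term to one side and write the relation as F(x, y) = 0. Term by term,
  d/dx[6x^2] = 12x
  d/dx[sin(y)] = y'·cos(y)
  d/dx[-3] = 0

The pieces without y' make up ∂F/∂x and the coefficient of y' is ∂F/∂y:
  ∂F/∂x = 12x,
  ∂F/∂y = cos(y).

Since d/dx[F] = ∂F/∂x + (∂F/∂y)·y' = 0, solve for y':
  (∂F/∂y)·y' = -∂F/∂x
  dy/dx = -(∂F/∂x)/(∂F/∂y) = -(12x)/(cos(y)) = -12x/cos(y)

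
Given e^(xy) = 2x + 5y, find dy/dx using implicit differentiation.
Apply d/dx to both sides, remembering that y depends on x. Each occurrence of y therefore brings in a y' = dy/dx via the chain rule.

With F(x, y) equal to the left-hand side minus the right, differentiate F term by term:
  d/dx[-2x] = -2
  d/dx[-5y] = -5·y'
  d/dx[e^(xy)] = (x·y' + y)·e^(xy)
Adding these up, d/dx[F] = 0 becomes
  (y·e^(xy) - 2) + (x·e^(xy) - 5)·y' = 0,
so isolating y',
  dy/dx = -(y·e^(xy) - 2)/(x·e^(xy) - 5) = (-y·e^(xy) + 2)/(x·e^(xy) - 5)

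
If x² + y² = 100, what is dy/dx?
Differentiate the relation implicitly: treat y = y(x) and apply the chain rule, so every y-derivative picks up a y' = dy/dx factor.

With everything moved to the left-hand side, differentiate term by term:
  d/dx[x^2] = 2x
  d/dx[y^2] = 2y·y'
  d/dx[-100] = 0

Separating the contributions that come from x directly and those that come through y:
  without y':      2x
  multiplying y':  2y

so (2x) + (2y)·y' = 0, and therefore
  dy/dx = -(2x)/(2y) = -x/y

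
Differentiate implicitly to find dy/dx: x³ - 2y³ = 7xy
Take d/dx of both sides. Since y is implicitly a function of x, the chain rule attaches a y' = dy/dx factor whenever we differentiate through y.

Set F(x, y) = (left side) − (right side), so the curve is F = 0. Differentiating each term of F:
  d/dx[x^3] = 3x^2
  d/dx[-7xy] = -7x·y' - 7y
  d/dx[-2y^3] = -6y^2·y'

Collecting, the y'-free part is the partial derivative in x and the y' coefficient is the partial derivative in y:
  ∂F/∂x = 3x^2 - 7y
  ∂F/∂y = -7x - 6y^2

so d/dx[F(x, y(x))] = ∂F/∂x + (∂F/∂y)·y' = 0. Rearranging,
  dy/dx = -(∂F/∂x)/(∂F/∂y) = -(3x^2 - 7y)/(-7x - 6y^2) = (3x^2 - 7y)/(7x + 6y^2)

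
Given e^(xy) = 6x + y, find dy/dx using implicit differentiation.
Differentiate the relation implicitly: treat y = y(x) and apply the chain rule, so every y-derivative picks up a y' = dy/dx factor.

With everything moved to the left-hand side, differentiate term by term:
  d/dx[-6x] = -6
  d/dx[-y] = -y'
  d/dx[e^(xy)] = (x·y' + y)·e^(xy)

Separating the contributions that come from x directly and those that come through y:
  without y':      y·e^(xy) - 6
  multiplying y':  x·e^(xy) - 1

so (y·e^(xy) - 6) + (x·e^(xy) - 1)·y' = 0, and therefore
  dy/dx = -(y·e^(xy) - 6)/(x·e^(xy) - 1) = (-y·e^(xy) + 6)/(x·e^(xy) - 1)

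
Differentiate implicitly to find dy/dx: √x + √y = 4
Take d/dx of both sides. Since y is implicitly a function of x, the chain rule attaches a y' = dy/dx factor whenever we differentiate through y.

Set F(x, y) = (left side) − (right side), so the curve is F = 0. Differentiating each term of F:
  d/dx[√(x)] = 1/(2√(x))
  d/dx[√(y)] = y'/(2√(y))
  d/dx[-4] = 0

Collecting, the y'-free part is the partial derivative in x and the y' coefficient is the partial derivative in y:
  ∂F/∂x = 1/(2√(x))
  ∂F/∂y = 1/(2√(y))

so d/dx[F(x, y(x))] = ∂F/∂x + (∂F/∂y)·y' = 0. Rearranging,
  dy/dx = -(∂F/∂x)/(∂F/∂y) = -(1/(2√(x)))/(1/(2√(y))) = -√(y)/√(x)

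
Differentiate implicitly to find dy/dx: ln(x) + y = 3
Differentiate both sides with respect to x, treating y as y(x). By the chain rule, any term containing y contributes a factor of y' = dy/dx when we differentiate it.

Move every term to one side and write the relation as F(x, y) = 0. Term by term,
  d/dx[y] = y'
  d/dx[ln(x)] = 1/x
  d/dx[-3] = 0

The pieces without y' make up ∂F/∂x and the coefficient of y' is ∂F/∂y:
  ∂F/∂x = 1/x,
  ∂F/∂y = 1.

Since d/dx[F] = ∂F/∂x + (∂F/∂y)·y' = 0, solve for y':
  (∂F/∂y)·y' = -∂F/∂x
  dy/dx = -(∂F/∂x)/(∂F/∂y) = -(1/x)/(1) = -1/x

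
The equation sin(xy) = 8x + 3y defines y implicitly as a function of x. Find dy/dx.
Apply d/dx to both sides, remembering that y depends on x. Each occurrence of y therefore brings in a y' = dy/dx via the chain rule.

With F(x, y) equal to the left-hand side minus the right, differentiate F term by term:
  d/dx[-8x] = -8
  d/dx[-3y] = -3·y'
  d/dx[sin(xy)] = (x·y' + y)·cos(xy)
Adding these up, d/dx[F] = 0 becomes
  (y·cos(xy) - 8) + (x·cos(xy) - 3)·y' = 0,
so isolating y',
  dy/dx = -(y·cos(xy) - 8)/(x·cos(xy) - 3) = (-y·cos(xy) + 8)/(x·cos(xy) - 3)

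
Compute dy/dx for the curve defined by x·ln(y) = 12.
Take d/dx of both sides. Since y is implicitly a function of x, the chain rule attaches a y' = dy/dx factor whenever we differentiate through y.

Set F(x, y) = (left side) − (right side), so the curve is F = 0. Differentiating each term of F:
  d/dx[x·ln(y)] = x·y'/y + ln(y)
  d/dx[-12] = 0

Collecting, the y'-free part is the partial derivative in x and the y' coefficient is the partial derivative in y:
  ∂F/∂x = ln(y)
  ∂F/∂y = x/y

so d/dx[F(x, y(x))] = ∂F/∂x + (∂F/∂y)·y' = 0. Rearranging,
  dy/dx = -(∂F/∂x)/(∂F/∂y) = -(ln(y))/(x/y) = -y·ln(y)/x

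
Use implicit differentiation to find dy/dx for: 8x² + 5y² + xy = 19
Differentiate both sides with respect to x, treating y as y(x). By the chain rule, any term containing y contributes a factor of y' = dy/dx when we differentiate it.

Move every term to one side and write the relation as F(x, y) = 0. Term by term,
  d/dx[8x^2] = 16x
  d/dx[xy] = x·y' + y
  d/dx[5y^2] = 10y·y'
  d/dx[-19] = 0

The pieces without y' make up ∂F/∂x and the coefficient of y' is ∂F/∂y:
  ∂F/∂x = 16x + y,
  ∂F/∂y = x + 10y.

Since d/dx[F] = ∂F/∂x + (∂F/∂y)·y' = 0, solve for y':
  (∂F/∂y)·y' = -∂F/∂x
  dy/dx = -(∂F/∂x)/(∂F/∂y) = -(16x + y)/(x + 10y) = (-16x - y)/(x + 10y)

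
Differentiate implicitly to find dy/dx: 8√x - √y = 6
Differentiate both sides with respect to x, treating y as y(x). By the chain rule, any term containing y contributes a factor of y' = dy/dx when we differentiate it.

Move every term to one side and write the relation as F(x, y) = 0. Term by term,
  d/dx[8√(x)] = 4/√(x)
  d/dx[-√(y)] = -y'/(2√(y))
  d/dx[-6] = 0

The pieces without y' make up ∂F/∂x and the coefficient of y' is ∂F/∂y:
  ∂F/∂x = 4/√(x),
  ∂F/∂y = -1/(2√(y)).

Since d/dx[F] = ∂F/∂x + (∂F/∂y)·y' = 0, solve for y':
  (∂F/∂y)·y' = -∂F/∂x
  dy/dx = -(∂F/∂x)/(∂F/∂y) = -(4/√(x))/(-1/(2√(y))) = 8√(y)/√(x)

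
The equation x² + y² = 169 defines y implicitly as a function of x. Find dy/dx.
Apply d/dx to both sides, remembering that y depends on x. Each occurrence of y therefore brings in a y' = dy/dx via the chain rule.

With F(x, y) equal to the left-hand side minus the right, differentiate F term by term:
  d/dx[x^2] = 2x
  d/dx[y^2] = 2y·y'
  d/dx[-169] = 0
Adding these up, d/dx[F] = 0 becomes
  (2x) + (2y)·y' = 0,
so isolating y',
  dy/dx = -(2x)/(2y) = -x/y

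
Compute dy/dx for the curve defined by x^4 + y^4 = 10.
Differentiate the relation implicitly: treat y = y(x) and apply the chain rule, so every y-derivative picks up a y' = dy/dx factor.

With everything moved to the left-hand side, differentiate term by term:
  d/dx[x^4] = 4x^3
  d/dx[y^4] = 4y^3·y'
  d/dx[-10] = 0

Separating the contributions that come from x directly and those that come through y:
  without y':      4x^3
  multiplying y':  4y^3

so (4x^3) + (4y^3)·y' = 0, and therefore
  dy/dx = -(4x^3)/(4y^3) = -x^3/y^3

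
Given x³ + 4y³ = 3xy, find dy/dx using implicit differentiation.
Apply d/dx to both sides, remembering that y depends on x. Each occurrence of y therefore brings in a y' = dy/dx via the chain rule.

With F(x, y) equal to the left-hand side minus the right, differentiate F term by term:
  d/dx[x^3] = 3x^2
  d/dx[-3xy] = -3x·y' - 3y
  d/dx[4y^3] = 12y^2·y'
Adding these up, d/dx[F] = 0 becomes
  (3x^2 - 3y) + (-3x + 12y^2)·y' = 0,
so isolating y',
  dy/dx = -(3x^2 - 3y)/(-3x + 12y^2) = (x^2 - y)/(x - 4y^2)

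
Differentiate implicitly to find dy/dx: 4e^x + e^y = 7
Differentiate the relation implicitly: treat y = y(x) and apply the chain rule, so every y-derivative picks up a y' = dy/dx factor.

With everything moved to the left-hand side, differentiate term by term:
  d/dx[4e^(x)] = 4e^(x)
  d/dx[e^(y)] = y'·e^(y)
  d/dx[-7] = 0

Separating the contributions that come from x directly and those that come through y:
  without y':      4e^(x)
  multiplying y':  e^(y)

so (4e^(x)) + (e^(y))·y' = 0, and therefore
  dy/dx = -(4e^(x))/(e^(y)) = -4e^(x - y)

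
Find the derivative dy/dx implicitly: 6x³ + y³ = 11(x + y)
Differentiate the relation implicitly: treat y = y(x) and apply the chain rule, so every y-derivative picks up a y' = dy/dx factor.

With everything moved to the left-hand side, differentiate term by term:
  d/dx[6x^3] = 18x^2
  d/dx[-11x] = -11
  d/dx[y^3] = 3y^2·y'
  d/dx[-11y] = -11·y'

Separating the contributions that come from x directly and those that come through y:
  without y':      18x^2 - 11
  multiplying y':  3y^2 - 11

so (18x^2 - 11) + (3y^2 - 11)·y' = 0, and therefore
  dy/dx = -(18x^2 - 11)/(3y^2 - 11) = (11 - 18x^2)/(3y^2 - 11)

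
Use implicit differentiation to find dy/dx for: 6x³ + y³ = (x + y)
Differentiate both sides with respect to x, treating y as y(x). By the chain rule, any term containing y contributes a factor of y' = dy/dx when we differentiate it.

Move every term to one side and write the relation as F(x, y) = 0. Term by term,
  d/dx[6x^3] = 18x^2
  d/dx[-x] = -1
  d/dx[y^3] = 3y^2·y'
  d/dx[-y] = -y'

The pieces without y' make up ∂F/∂x and the coefficient of y' is ∂F/∂y:
  ∂F/∂x = 18x^2 - 1,
  ∂F/∂y = 3y^2 - 1.

Since d/dx[F] = ∂F/∂x + (∂F/∂y)·y' = 0, solve for y':
  (∂F/∂y)·y' = -∂F/∂x
  dy/dx = -(∂F/∂x)/(∂F/∂y) = -(18x^2 - 1)/(3y^2 - 1) = (1 - 18x^2)/(3y^2 - 1)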